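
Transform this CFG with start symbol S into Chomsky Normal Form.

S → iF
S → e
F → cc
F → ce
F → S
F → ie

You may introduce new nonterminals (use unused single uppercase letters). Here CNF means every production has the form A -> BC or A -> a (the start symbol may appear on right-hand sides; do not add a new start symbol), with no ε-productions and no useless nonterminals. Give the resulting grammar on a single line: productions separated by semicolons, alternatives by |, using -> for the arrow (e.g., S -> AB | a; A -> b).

No ε-productions.
After unit-elimination: S -> e | iF; F -> e | cc | ce | iF | ie.
TERM: introduce A -> c, B -> e, C -> i and substitute in every rule of length ≥2.

S -> e | CF; A -> c; B -> e; C -> i; F -> e | AA | AB | CB | CF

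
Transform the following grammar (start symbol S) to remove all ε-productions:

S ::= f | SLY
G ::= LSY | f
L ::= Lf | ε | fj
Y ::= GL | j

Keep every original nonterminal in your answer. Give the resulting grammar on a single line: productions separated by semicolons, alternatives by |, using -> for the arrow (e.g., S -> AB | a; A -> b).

Nullable set: {L}.
S -> SLY: L nullable, giving SLY | SY.
G -> LSY: L nullable, giving LSY | SY.
Drop L -> ε.
L -> Lf: L nullable, giving Lf | f.
Y -> GL: L nullable, giving G | GL.
Unchanged (no nullable symbols): S -> f; G -> f; L -> fj; Y -> j.

S -> f | SY | SLY; G -> f | SY | LSY; L -> f | Lf | fj; Y -> G | j | GL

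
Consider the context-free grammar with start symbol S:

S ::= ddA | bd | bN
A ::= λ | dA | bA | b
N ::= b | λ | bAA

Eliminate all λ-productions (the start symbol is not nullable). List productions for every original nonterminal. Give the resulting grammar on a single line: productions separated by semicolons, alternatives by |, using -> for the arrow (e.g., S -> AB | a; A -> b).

S -> b | bN | bd | dd | ddA; A -> b | d | bA | dA; N -> b | bA | bAA

Nullable set: {A, N}.
S -> bN: N nullable, giving b | bN.
S -> ddA: A nullable, giving dd | ddA.
Drop A -> λ.
A -> bA: A nullable, giving b | bA.
A -> dA: A nullable, giving d | dA.
Drop N -> λ.
N -> bAA: A, A nullable, giving b | bA | bAA.
Unchanged (no nullable symbols): S -> bd; A -> b; N -> b.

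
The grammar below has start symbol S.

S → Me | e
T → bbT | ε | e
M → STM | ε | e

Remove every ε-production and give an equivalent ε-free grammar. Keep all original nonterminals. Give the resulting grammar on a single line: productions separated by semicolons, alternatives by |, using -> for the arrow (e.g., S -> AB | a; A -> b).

S -> e | Me; M -> S | e | SM | ST | STM; T -> e | bb | bbT

Nullable set: {M, T}.
S -> Me: M nullable, giving Me | e.
Drop M -> ε.
M -> STM: T, M nullable, giving S | SM | ST | STM.
Drop T -> ε.
T -> bbT: T nullable, giving bb | bbT.
Unchanged (no nullable symbols): S -> e; M -> e; T -> e.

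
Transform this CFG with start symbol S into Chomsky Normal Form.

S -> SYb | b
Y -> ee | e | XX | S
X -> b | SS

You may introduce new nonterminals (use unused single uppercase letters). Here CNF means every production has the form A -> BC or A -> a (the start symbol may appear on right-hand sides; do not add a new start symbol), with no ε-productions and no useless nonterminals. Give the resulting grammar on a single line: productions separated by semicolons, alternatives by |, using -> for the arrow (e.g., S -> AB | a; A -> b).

S -> b | SC; A -> b; B -> e; C -> YA; D -> YA; X -> b | SS; Y -> b | e | BB | SD | XX

No ε-productions.
After unit-elimination: S -> b | SYb; X -> b | SS; Y -> b | e | XX | ee | SYb.
TERM: introduce A -> b, B -> e and substitute in every rule of length ≥2.
BIN: S -> SYA becomes S -> SC, C -> YA; Y -> SYA becomes Y -> SD, D -> YA.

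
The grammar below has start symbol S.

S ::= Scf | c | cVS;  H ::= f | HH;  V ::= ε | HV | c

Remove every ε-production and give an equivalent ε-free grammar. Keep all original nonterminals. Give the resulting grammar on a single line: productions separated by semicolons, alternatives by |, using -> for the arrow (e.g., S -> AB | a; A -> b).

S -> c | cS | Scf | cVS; H -> f | HH; V -> H | c | HV

Nullable set: {V}.
S -> cVS: V nullable, giving cS | cVS.
Drop V -> ε.
V -> HV: V nullable, giving H | HV.
Unchanged (no nullable symbols): S -> Scf; S -> c; H -> HH; H -> f; V -> c.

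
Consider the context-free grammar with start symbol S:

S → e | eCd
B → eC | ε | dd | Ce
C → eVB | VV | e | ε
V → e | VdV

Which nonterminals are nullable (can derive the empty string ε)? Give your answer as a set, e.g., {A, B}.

Directly nullable (have an ε-rule): {B, C}.
Not nullable: S, V — each has a terminal in every rule's right-hand side or depends on a non-nullable symbol.

{B, C}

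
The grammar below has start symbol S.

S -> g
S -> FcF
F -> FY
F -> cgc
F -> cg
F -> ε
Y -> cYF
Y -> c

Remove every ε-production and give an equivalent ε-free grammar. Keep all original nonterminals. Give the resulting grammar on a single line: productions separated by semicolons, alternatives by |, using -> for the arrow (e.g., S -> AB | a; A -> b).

Nullable set: {F}.
S -> FcF: F, F nullable, giving Fc | FcF | c | cF.
Drop F -> ε.
F -> FY: F nullable, giving FY | Y.
Y -> cYF: F nullable, giving cY | cYF.
Unchanged (no nullable symbols): S -> g; F -> cg; F -> cgc; Y -> c.

S -> c | g | Fc | cF | FcF; F -> Y | FY | cg | cgc; Y -> c | cY | cYF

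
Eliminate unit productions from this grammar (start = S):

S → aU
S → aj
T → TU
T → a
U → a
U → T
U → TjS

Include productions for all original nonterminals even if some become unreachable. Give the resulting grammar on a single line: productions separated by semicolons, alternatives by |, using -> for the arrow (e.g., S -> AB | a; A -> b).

S -> aU | aj; T -> a | TU; U -> a | TU | TjS

Unit productions: U->T.
Unit pairs (A ⇒* B via units): (U,T).
S: inherits non-unit rules of {S} → aU | aj.
T: inherits non-unit rules of {T} → TU | a.
U: inherits non-unit rules of {T, U} → TU | TjS | a.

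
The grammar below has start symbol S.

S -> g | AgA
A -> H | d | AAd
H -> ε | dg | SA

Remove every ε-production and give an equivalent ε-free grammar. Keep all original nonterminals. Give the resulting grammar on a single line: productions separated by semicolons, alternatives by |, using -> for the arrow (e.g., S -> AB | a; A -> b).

S -> g | Ag | gA | AgA; A -> H | d | Ad | AAd; H -> S | SA | dg

Nullable set: {A, H}.
S -> AgA: A, A nullable, giving Ag | AgA | g | gA.
A -> AAd: A, A nullable, giving AAd | Ad | d.
A -> H: H nullable, giving H.
Drop H -> ε.
H -> SA: A nullable, giving S | SA.
Unchanged (no nullable symbols): S -> g; A -> d; H -> dg.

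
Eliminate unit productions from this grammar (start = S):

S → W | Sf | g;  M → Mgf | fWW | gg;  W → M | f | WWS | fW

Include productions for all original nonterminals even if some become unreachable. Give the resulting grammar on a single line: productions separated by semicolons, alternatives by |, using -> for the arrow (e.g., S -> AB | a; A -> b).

S -> f | g | Sf | fW | gg | Mgf | WWS | fWW; M -> gg | Mgf | fWW; W -> f | fW | gg | Mgf | WWS | fWW

Unit productions: S->W, W->M.
Unit pairs (A ⇒* B via units): (S,M), (S,W), (W,M).
S: inherits non-unit rules of {M, S, W} → Mgf | Sf | WWS | f | fW | fWW | g | gg.
M: inherits non-unit rules of {M} → Mgf | fWW | gg.
W: inherits non-unit rules of {M, W} → Mgf | WWS | f | fW | fWW | gg.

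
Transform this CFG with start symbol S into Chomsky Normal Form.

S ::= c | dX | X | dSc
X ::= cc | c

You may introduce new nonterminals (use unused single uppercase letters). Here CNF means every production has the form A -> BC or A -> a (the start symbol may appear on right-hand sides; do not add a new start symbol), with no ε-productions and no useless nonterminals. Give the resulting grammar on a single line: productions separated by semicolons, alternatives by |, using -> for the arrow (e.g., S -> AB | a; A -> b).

S -> c | AA | BC | BX; A -> c; B -> d; C -> SA; X -> c | AA

No ε-productions.
After unit-elimination: S -> c | cc | dX | dSc; X -> c | cc.
TERM: introduce A -> c, B -> d and substitute in every rule of length ≥2.
BIN: S -> BSA becomes S -> BC, C -> SA.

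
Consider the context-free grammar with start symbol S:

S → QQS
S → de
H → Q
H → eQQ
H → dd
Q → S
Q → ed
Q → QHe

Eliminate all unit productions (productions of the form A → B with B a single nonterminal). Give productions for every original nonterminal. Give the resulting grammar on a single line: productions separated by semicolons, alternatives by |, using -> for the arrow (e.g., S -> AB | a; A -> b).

S -> de | QQS; H -> dd | de | ed | QHe | QQS | eQQ; Q -> de | ed | QHe | QQS

Unit productions: H->Q, Q->S.
Unit pairs (A ⇒* B via units): (H,Q), (H,S), (Q,S).
S: inherits non-unit rules of {S} → QQS | de.
H: inherits non-unit rules of {H, Q, S} → QHe | QQS | dd | de | eQQ | ed.
Q: inherits non-unit rules of {Q, S} → QHe | QQS | de | ed.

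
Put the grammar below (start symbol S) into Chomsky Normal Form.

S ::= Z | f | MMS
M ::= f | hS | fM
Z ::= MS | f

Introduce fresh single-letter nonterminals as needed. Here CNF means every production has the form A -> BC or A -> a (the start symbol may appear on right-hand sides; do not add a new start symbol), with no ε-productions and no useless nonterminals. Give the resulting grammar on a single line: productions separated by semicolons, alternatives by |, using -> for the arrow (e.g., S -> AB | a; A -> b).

No ε-productions.
After unit-elimination: S -> f | MS | MMS; M -> f | fM | hS; Z -> f | MS.
TERM: introduce A -> f, B -> h and substitute in every rule of length ≥2.
BIN: S -> MMS becomes S -> MC, C -> MS.
Drop unreachable/unproductive: Z.

S -> f | MC | MS; A -> f; B -> h; C -> MS; M -> f | AM | BS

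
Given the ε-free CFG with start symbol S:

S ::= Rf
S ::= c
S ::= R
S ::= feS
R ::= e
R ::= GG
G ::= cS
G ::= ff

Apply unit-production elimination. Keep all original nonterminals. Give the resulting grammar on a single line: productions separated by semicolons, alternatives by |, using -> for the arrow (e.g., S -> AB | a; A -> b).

S -> c | e | GG | Rf | feS; G -> cS | ff; R -> e | GG

Unit productions: S->R.
Unit pairs (A ⇒* B via units): (S,R).
S: inherits non-unit rules of {R, S} → GG | Rf | c | e | feS.
G: inherits non-unit rules of {G} → cS | ff.
R: inherits non-unit rules of {R} → GG | e.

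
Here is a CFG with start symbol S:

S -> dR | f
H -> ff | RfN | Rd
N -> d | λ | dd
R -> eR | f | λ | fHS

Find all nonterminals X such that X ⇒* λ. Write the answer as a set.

{N, R}

Directly nullable (have an ε-rule): {N, R}.
Not nullable: H, S — each has a terminal in every rule's right-hand side or depends on a non-nullable symbol.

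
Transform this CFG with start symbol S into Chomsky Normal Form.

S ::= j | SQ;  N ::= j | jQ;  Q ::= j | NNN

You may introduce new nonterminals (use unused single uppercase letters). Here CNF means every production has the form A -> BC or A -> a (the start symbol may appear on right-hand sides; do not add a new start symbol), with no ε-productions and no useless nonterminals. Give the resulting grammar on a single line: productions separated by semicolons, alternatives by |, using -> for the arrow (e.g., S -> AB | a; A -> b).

No ε-productions.
No unit productions to eliminate.
TERM: introduce A -> j and substitute in every rule of length ≥2.
BIN: Q -> NNN becomes Q -> NB, B -> NN.

S -> j | SQ; A -> j; B -> NN; N -> j | AQ; Q -> j | NB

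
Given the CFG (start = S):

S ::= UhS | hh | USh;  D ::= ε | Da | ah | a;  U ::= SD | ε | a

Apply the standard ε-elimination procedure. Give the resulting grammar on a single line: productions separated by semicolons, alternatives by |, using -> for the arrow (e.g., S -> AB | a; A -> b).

Nullable set: {D, U}.
S -> USh: U nullable, giving Sh | USh.
S -> UhS: U nullable, giving UhS | hS.
Drop D -> ε.
D -> Da: D nullable, giving Da | a.
Drop U -> ε.
U -> SD: D nullable, giving S | SD.
Unchanged (no nullable symbols): S -> hh; D -> a; D -> ah; U -> a.

S -> Sh | hS | hh | USh | UhS; D -> a | Da | ah; U -> S | a | SD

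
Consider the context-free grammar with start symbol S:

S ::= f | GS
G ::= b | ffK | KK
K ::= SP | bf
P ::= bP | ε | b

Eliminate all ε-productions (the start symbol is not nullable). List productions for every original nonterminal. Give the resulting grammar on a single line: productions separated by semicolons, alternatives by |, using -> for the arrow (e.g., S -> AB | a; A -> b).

Nullable set: {P}.
K -> SP: P nullable, giving S | SP.
Drop P -> ε.
P -> bP: P nullable, giving b | bP.
Unchanged (no nullable symbols): S -> GS; S -> f; G -> KK; G -> b; G -> ffK; K -> bf; P -> b.

S -> f | GS; G -> b | KK | ffK; K -> S | SP | bf; P -> b | bP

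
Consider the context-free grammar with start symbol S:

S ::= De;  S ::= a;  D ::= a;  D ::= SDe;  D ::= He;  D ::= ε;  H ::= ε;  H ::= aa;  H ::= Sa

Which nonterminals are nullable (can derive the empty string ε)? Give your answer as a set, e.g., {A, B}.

{D, H}

Directly nullable (have an ε-rule): {D, H}.
Not nullable: S — each has a terminal in every rule's right-hand side or depends on a non-nullable symbol.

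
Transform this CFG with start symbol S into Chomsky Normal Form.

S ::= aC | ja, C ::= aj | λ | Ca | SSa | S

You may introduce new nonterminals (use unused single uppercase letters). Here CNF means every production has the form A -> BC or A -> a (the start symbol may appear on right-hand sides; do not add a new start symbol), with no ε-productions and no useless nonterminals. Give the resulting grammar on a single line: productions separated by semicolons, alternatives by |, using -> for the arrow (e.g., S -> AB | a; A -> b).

S -> a | AC | BA; A -> a; B -> j; C -> a | AB | AC | BA | CA | SD; D -> SA

Nullable: {C}; after ε-elimination: S -> a | aC | ja; C -> S | a | Ca | aj | SSa.
After unit-elimination: S -> a | aC | ja; C -> a | Ca | aC | aj | ja | SSa.
TERM: introduce A -> a, B -> j and substitute in every rule of length ≥2.
BIN: C -> SSA becomes C -> SD, D -> SA.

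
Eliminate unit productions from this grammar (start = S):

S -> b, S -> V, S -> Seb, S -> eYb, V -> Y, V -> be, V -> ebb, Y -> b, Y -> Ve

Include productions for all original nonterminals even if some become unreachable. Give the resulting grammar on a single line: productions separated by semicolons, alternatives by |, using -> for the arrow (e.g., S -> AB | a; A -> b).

Unit productions: S->V, V->Y.
Unit pairs (A ⇒* B via units): (S,V), (S,Y), (V,Y).
S: inherits non-unit rules of {S, V, Y} → Seb | Ve | b | be | eYb | ebb.
V: inherits non-unit rules of {V, Y} → Ve | b | be | ebb.
Y: inherits non-unit rules of {Y} → Ve | b.

S -> b | Ve | be | Seb | eYb | ebb; V -> b | Ve | be | ebb; Y -> b | Ve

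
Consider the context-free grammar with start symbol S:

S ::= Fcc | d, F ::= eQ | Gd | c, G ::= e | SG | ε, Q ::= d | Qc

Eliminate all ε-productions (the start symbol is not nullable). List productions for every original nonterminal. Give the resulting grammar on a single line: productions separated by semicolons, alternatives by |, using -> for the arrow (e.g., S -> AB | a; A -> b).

S -> d | Fcc; F -> c | d | Gd | eQ; G -> S | e | SG; Q -> d | Qc

Nullable set: {G}.
F -> Gd: G nullable, giving Gd | d.
Drop G -> ε.
G -> SG: G nullable, giving S | SG.
Unchanged (no nullable symbols): S -> Fcc; S -> d; F -> c; F -> eQ; G -> e; Q -> Qc; Q -> d.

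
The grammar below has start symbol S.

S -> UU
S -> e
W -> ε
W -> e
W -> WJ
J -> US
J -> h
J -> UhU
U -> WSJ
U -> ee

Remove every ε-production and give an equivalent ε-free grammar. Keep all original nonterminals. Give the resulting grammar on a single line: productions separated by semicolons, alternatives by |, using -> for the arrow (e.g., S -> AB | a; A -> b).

Nullable set: {W}.
U -> WSJ: W nullable, giving SJ | WSJ.
Drop W -> ε.
W -> WJ: W nullable, giving J | WJ.
Unchanged (no nullable symbols): S -> UU; S -> e; J -> US; J -> UhU; J -> h; U -> ee; W -> e.

S -> e | UU; J -> h | US | UhU; U -> SJ | ee | WSJ; W -> J | e | WJ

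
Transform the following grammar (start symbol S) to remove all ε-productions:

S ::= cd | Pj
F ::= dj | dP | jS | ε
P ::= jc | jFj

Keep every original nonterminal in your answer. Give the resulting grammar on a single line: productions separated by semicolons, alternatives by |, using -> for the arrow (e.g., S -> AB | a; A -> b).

S -> Pj | cd; F -> dP | dj | jS; P -> jc | jj | jFj

Nullable set: {F}.
Drop F -> ε.
P -> jFj: F nullable, giving jFj | jj.
Unchanged (no nullable symbols): S -> Pj; S -> cd; F -> dP; F -> dj; F -> jS; P -> jc.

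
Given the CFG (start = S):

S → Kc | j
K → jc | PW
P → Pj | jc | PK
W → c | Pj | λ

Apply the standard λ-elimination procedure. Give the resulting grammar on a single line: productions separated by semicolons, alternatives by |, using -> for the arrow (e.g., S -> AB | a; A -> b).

Nullable set: {W}.
K -> PW: W nullable, giving P | PW.
Drop W -> λ.
Unchanged (no nullable symbols): S -> Kc; S -> j; K -> jc; P -> PK; P -> Pj; P -> jc; W -> Pj; W -> c.

S -> j | Kc; K -> P | PW | jc; P -> PK | Pj | jc; W -> c | Pj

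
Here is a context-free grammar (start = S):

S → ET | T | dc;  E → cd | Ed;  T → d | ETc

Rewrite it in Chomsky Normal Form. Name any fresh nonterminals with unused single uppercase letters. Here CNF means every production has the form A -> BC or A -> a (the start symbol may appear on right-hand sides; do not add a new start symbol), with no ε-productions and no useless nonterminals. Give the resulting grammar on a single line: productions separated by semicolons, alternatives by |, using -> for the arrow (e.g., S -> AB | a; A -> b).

No ε-productions.
After unit-elimination: S -> d | ET | dc | ETc; E -> Ed | cd; T -> d | ETc.
TERM: introduce B -> c, A -> d and substitute in every rule of length ≥2.
BIN: S -> ETB becomes S -> EC, C -> TB; T -> ETB becomes T -> ED, D -> TB.

S -> d | AB | EC | ET; A -> d; B -> c; C -> TB; D -> TB; E -> BA | EA; T -> d | ED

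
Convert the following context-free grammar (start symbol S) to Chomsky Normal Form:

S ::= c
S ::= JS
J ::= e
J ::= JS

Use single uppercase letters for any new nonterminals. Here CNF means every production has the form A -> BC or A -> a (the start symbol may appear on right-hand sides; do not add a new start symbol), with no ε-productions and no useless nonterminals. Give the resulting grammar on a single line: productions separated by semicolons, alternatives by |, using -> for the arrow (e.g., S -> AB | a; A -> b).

S -> c | JS; J -> e | JS

No ε-productions.
No unit productions to eliminate.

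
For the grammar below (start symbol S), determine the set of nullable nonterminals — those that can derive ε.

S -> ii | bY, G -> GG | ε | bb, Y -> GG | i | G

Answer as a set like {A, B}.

Directly nullable (have an ε-rule): {G}.
Y is nullable via Y -> G (every symbol on the right is already known nullable).
Not nullable: S — each has a terminal in every rule's right-hand side or depends on a non-nullable symbol.

{G, Y}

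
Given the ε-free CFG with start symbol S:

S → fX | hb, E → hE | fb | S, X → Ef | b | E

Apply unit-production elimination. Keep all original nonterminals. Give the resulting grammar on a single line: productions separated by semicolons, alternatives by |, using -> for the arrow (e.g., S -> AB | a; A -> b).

S -> fX | hb; E -> fX | fb | hE | hb; X -> b | Ef | fX | fb | hE | hb

Unit productions: E->S, X->E.
Unit pairs (A ⇒* B via units): (E,S), (X,E), (X,S).
S: inherits non-unit rules of {S} → fX | hb.
E: inherits non-unit rules of {E, S} → fX | fb | hE | hb.
X: inherits non-unit rules of {E, S, X} → Ef | b | fX | fb | hE | hb.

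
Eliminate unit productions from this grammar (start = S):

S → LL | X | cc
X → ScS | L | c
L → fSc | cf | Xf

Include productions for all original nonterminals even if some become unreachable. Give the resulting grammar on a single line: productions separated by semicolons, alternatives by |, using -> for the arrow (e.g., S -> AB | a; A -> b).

S -> c | LL | Xf | cc | cf | ScS | fSc; L -> Xf | cf | fSc; X -> c | Xf | cf | ScS | fSc

Unit productions: S->X, X->L.
Unit pairs (A ⇒* B via units): (S,L), (S,X), (X,L).
S: inherits non-unit rules of {L, S, X} → LL | ScS | Xf | c | cc | cf | fSc.
L: inherits non-unit rules of {L} → Xf | cf | fSc.
X: inherits non-unit rules of {L, X} → ScS | Xf | c | cf | fSc.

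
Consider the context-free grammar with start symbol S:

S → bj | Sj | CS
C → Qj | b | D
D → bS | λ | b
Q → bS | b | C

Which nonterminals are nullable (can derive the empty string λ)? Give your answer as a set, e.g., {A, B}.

Directly nullable (have an ε-rule): {D}.
C is nullable via C -> D (every symbol on the right is already known nullable).
Q is nullable via Q -> C (every symbol on the right is already known nullable).
Not nullable: S — each has a terminal in every rule's right-hand side or depends on a non-nullable symbol.

{C, D, Q}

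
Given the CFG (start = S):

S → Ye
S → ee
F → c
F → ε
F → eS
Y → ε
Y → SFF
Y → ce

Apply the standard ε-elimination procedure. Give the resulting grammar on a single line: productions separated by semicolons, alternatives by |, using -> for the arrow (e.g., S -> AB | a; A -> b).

S -> e | Ye | ee; F -> c | eS; Y -> S | SF | ce | SFF

Nullable set: {F, Y}.
S -> Ye: Y nullable, giving Ye | e.
Drop F -> ε.
Drop Y -> ε.
Y -> SFF: F, F nullable, giving S | SF | SFF.
Unchanged (no nullable symbols): S -> ee; F -> c; F -> eS; Y -> ce.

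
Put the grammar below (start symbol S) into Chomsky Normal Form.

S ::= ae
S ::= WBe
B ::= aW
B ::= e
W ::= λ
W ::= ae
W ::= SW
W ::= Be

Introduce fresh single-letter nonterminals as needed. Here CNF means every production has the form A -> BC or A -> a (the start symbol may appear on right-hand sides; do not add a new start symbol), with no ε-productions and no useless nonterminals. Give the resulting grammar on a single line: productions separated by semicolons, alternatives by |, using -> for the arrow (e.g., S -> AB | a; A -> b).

S -> AC | BC | WD; A -> a; B -> a | e | AW; C -> e; D -> BC; E -> BC; W -> AC | BC | SW | WE

Nullable: {W}; after ε-elimination: S -> Be | ae | WBe; B -> a | e | aW; W -> S | Be | SW | ae.
After unit-elimination: S -> Be | ae | WBe; B -> a | e | aW; W -> Be | SW | ae | WBe.
TERM: introduce A -> a, C -> e and substitute in every rule of length ≥2.
BIN: S -> WBC becomes S -> WD, D -> BC; W -> WBC becomes W -> WE, E -> BC.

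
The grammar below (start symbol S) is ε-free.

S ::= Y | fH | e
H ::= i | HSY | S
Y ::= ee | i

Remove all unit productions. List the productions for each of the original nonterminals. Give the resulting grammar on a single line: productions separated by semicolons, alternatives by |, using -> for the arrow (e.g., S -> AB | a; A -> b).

S -> e | i | ee | fH; H -> e | i | ee | fH | HSY; Y -> i | ee

Unit productions: H->S, S->Y.
Unit pairs (A ⇒* B via units): (H,S), (H,Y), (S,Y).
S: inherits non-unit rules of {S, Y} → e | ee | fH | i.
H: inherits non-unit rules of {H, S, Y} → HSY | e | ee | fH | i.
Y: inherits non-unit rules of {Y} → ee | i.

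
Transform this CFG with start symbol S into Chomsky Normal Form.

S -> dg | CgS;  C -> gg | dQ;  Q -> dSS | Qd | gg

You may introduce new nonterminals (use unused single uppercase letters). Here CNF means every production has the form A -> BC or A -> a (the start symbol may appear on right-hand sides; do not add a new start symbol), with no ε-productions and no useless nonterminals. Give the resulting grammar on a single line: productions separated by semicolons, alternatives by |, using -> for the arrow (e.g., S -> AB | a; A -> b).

S -> AB | CE; A -> d; B -> g; C -> AQ | BB; D -> SS; E -> BS; Q -> AD | BB | QA

No ε-productions.
No unit productions to eliminate.
TERM: introduce A -> d, B -> g and substitute in every rule of length ≥2.
BIN: Q -> ASS becomes Q -> AD, D -> SS; S -> CBS becomes S -> CE, E -> BS.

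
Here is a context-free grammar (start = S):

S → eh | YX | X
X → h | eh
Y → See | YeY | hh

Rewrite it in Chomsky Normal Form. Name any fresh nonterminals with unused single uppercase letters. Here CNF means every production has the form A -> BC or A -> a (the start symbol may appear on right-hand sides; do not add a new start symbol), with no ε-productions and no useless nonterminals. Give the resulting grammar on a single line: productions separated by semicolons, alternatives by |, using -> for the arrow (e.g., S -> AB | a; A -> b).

No ε-productions.
After unit-elimination: S -> h | YX | eh; X -> h | eh; Y -> hh | See | YeY.
TERM: introduce A -> e, B -> h and substitute in every rule of length ≥2.
BIN: Y -> SAA becomes Y -> SC, C -> AA; Y -> YAY becomes Y -> YD, D -> AY.

S -> h | AB | YX; A -> e; B -> h; C -> AA; D -> AY; X -> h | AB; Y -> BB | SC | YD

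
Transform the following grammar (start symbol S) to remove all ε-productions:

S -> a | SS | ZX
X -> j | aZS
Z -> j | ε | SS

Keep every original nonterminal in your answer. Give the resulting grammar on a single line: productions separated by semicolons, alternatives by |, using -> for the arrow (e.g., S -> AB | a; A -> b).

S -> X | a | SS | ZX; X -> j | aS | aZS; Z -> j | SS

Nullable set: {Z}.
S -> ZX: Z nullable, giving X | ZX.
X -> aZS: Z nullable, giving aS | aZS.
Drop Z -> ε.
Unchanged (no nullable symbols): S -> SS; S -> a; X -> j; Z -> SS; Z -> j.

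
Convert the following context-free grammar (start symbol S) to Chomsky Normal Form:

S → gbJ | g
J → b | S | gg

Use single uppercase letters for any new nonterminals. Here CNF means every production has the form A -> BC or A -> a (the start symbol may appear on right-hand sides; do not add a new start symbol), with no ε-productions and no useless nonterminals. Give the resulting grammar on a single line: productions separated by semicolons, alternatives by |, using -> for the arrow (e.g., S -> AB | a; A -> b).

S -> g | AD; A -> g; B -> b; C -> BJ; D -> BJ; J -> b | g | AA | AC

No ε-productions.
After unit-elimination: S -> g | gbJ; J -> b | g | gg | gbJ.
TERM: introduce B -> b, A -> g and substitute in every rule of length ≥2.
BIN: J -> ABJ becomes J -> AC, C -> BJ; S -> ABJ becomes S -> AD, D -> BJ.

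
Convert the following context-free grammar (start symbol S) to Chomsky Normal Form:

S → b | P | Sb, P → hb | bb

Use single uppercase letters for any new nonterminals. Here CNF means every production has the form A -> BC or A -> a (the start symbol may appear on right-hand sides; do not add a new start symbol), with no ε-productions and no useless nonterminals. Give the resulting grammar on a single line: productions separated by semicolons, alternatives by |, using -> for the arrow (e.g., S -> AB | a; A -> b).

No ε-productions.
After unit-elimination: S -> b | Sb | bb | hb; P -> bb | hb.
TERM: introduce A -> b, B -> h and substitute in every rule of length ≥2.
Drop unreachable/unproductive: P.

S -> b | AA | BA | SA; A -> b; B -> h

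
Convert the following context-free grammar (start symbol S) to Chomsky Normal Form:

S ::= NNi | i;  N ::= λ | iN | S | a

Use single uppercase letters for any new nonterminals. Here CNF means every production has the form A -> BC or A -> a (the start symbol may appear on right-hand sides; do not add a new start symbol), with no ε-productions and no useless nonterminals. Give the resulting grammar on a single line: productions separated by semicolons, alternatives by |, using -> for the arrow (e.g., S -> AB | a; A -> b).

Nullable: {N}; after ε-elimination: S -> i | Ni | NNi; N -> S | a | i | iN.
After unit-elimination: S -> i | Ni | NNi; N -> a | i | Ni | iN | NNi.
TERM: introduce A -> i and substitute in every rule of length ≥2.
BIN: N -> NNA becomes N -> NB, B -> NA; S -> NNA becomes S -> NC, C -> NA.

S -> i | NA | NC; A -> i; B -> NA; C -> NA; N -> a | i | AN | NA | NB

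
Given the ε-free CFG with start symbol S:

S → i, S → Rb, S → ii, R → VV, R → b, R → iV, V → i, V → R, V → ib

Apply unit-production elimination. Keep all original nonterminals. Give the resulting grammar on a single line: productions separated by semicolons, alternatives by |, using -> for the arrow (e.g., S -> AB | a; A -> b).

S -> i | Rb | ii; R -> b | VV | iV; V -> b | i | VV | iV | ib

Unit productions: V->R.
Unit pairs (A ⇒* B via units): (V,R).
S: inherits non-unit rules of {S} → Rb | i | ii.
R: inherits non-unit rules of {R} → VV | b | iV.
V: inherits non-unit rules of {R, V} → VV | b | i | iV | ib.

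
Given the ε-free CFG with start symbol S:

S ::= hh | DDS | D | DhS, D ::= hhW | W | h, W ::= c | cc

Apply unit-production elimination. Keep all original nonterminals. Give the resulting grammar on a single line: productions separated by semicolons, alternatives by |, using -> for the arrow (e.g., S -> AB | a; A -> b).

Unit productions: D->W, S->D.
Unit pairs (A ⇒* B via units): (D,W), (S,D), (S,W).
S: inherits non-unit rules of {D, S, W} → DDS | DhS | c | cc | h | hh | hhW.
D: inherits non-unit rules of {D, W} → c | cc | h | hhW.
W: inherits non-unit rules of {W} → c | cc.

S -> c | h | cc | hh | DDS | DhS | hhW; D -> c | h | cc | hhW; W -> c | cc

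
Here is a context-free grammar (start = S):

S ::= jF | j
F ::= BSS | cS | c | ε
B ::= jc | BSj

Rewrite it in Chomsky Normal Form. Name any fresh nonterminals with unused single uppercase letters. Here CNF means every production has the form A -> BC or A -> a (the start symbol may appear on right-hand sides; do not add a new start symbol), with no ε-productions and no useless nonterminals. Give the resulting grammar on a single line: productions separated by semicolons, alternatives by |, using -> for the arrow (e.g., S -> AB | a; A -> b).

S -> j | AF; A -> j; B -> AC | BD; C -> c; D -> SA; E -> SS; F -> c | BE | CS

Nullable: {F}; after ε-elimination: S -> j | jF; B -> jc | BSj; F -> c | cS | BSS.
No unit productions to eliminate.
TERM: introduce C -> c, A -> j and substitute in every rule of length ≥2.
BIN: B -> BSA becomes B -> BD, D -> SA; F -> BSS becomes F -> BE, E -> SS.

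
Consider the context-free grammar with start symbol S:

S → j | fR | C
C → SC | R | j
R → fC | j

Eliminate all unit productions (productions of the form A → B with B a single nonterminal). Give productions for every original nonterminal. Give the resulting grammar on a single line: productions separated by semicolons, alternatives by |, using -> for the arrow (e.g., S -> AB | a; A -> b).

Unit productions: C->R, S->C.
Unit pairs (A ⇒* B via units): (C,R), (S,C), (S,R).
S: inherits non-unit rules of {C, R, S} → SC | fC | fR | j.
C: inherits non-unit rules of {C, R} → SC | fC | j.
R: inherits non-unit rules of {R} → fC | j.

S -> j | SC | fC | fR; C -> j | SC | fC; R -> j | fC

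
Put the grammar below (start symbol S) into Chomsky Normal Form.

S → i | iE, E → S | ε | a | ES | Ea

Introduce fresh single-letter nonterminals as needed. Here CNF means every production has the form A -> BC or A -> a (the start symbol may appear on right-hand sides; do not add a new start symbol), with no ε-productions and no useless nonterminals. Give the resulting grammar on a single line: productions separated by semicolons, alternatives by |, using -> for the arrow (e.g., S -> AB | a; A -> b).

S -> i | BE; A -> a; B -> i; E -> a | i | BE | EA | ES

Nullable: {E}; after ε-elimination: S -> i | iE; E -> S | a | ES | Ea.
After unit-elimination: S -> i | iE; E -> a | i | ES | Ea | iE.
TERM: introduce A -> a, B -> i and substitute in every rule of length ≥2.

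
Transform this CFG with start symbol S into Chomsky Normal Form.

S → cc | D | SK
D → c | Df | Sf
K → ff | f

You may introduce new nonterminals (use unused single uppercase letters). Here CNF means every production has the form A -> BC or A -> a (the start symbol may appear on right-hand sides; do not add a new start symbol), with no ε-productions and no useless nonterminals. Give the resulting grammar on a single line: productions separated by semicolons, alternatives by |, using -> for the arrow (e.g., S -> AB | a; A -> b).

S -> c | BB | DA | SA | SK; A -> f; B -> c; D -> c | DA | SA; K -> f | AA

No ε-productions.
After unit-elimination: S -> c | Df | SK | Sf | cc; D -> c | Df | Sf; K -> f | ff.
TERM: introduce B -> c, A -> f and substitute in every rule of length ≥2.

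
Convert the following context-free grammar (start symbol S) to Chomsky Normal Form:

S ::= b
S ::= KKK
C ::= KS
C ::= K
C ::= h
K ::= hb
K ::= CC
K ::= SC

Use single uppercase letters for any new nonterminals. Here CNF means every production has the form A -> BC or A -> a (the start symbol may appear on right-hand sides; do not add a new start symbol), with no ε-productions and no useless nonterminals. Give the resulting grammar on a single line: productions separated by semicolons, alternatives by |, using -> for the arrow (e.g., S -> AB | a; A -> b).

No ε-productions.
After unit-elimination: S -> b | KKK; C -> h | CC | KS | SC | hb; K -> CC | SC | hb.
TERM: introduce B -> b, A -> h and substitute in every rule of length ≥2.
BIN: S -> KKK becomes S -> KD, D -> KK.

S -> b | KD; A -> h; B -> b; C -> h | AB | CC | KS | SC; D -> KK; K -> AB | CC | SC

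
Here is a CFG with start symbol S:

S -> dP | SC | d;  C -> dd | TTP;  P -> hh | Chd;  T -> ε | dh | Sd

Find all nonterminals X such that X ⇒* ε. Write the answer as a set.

{T}

Directly nullable (have an ε-rule): {T}.
Not nullable: C, P, S — each has a terminal in every rule's right-hand side or depends on a non-nullable symbol.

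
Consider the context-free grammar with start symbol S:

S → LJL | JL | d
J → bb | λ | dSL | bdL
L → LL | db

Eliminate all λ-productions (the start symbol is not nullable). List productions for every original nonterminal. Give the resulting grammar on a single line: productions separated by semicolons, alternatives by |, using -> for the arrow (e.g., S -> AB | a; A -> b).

S -> L | d | JL | LL | LJL; J -> bb | bdL | dSL; L -> LL | db

Nullable set: {J}.
S -> JL: J nullable, giving JL | L.
S -> LJL: J nullable, giving LJL | LL.
Drop J -> λ.
Unchanged (no nullable symbols): S -> d; J -> bb; J -> bdL; J -> dSL; L -> LL; L -> db.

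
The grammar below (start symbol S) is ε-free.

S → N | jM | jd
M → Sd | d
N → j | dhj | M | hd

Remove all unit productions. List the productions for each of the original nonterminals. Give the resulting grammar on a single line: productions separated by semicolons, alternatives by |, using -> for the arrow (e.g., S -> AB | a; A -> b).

Unit productions: N->M, S->N.
Unit pairs (A ⇒* B via units): (N,M), (S,M), (S,N).
S: inherits non-unit rules of {M, N, S} → Sd | d | dhj | hd | j | jM | jd.
M: inherits non-unit rules of {M} → Sd | d.
N: inherits non-unit rules of {M, N} → Sd | d | dhj | hd | j.

S -> d | j | Sd | hd | jM | jd | dhj; M -> d | Sd; N -> d | j | Sd | hd | dhj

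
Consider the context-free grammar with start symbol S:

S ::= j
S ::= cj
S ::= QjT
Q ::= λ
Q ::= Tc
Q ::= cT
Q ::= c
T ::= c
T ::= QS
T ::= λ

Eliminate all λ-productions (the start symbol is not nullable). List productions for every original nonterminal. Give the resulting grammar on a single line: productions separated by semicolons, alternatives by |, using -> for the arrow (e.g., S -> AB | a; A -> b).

Nullable set: {Q, T}.
S -> QjT: Q, T nullable, giving Qj | QjT | j | jT.
Drop Q -> λ.
Q -> Tc: T nullable, giving Tc | c.
Q -> cT: T nullable, giving c | cT.
Drop T -> λ.
T -> QS: Q nullable, giving QS | S.
Unchanged (no nullable symbols): S -> cj; S -> j; Q -> c; T -> c.

S -> j | Qj | cj | jT | QjT; Q -> c | Tc | cT; T -> S | c | QS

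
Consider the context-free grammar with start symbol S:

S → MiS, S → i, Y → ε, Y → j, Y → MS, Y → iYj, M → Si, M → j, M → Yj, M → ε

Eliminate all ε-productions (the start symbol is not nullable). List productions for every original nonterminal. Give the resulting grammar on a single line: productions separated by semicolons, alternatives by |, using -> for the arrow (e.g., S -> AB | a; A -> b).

S -> i | iS | MiS; M -> j | Si | Yj; Y -> S | j | MS | ij | iYj

Nullable set: {M, Y}.
S -> MiS: M nullable, giving MiS | iS.
Drop M -> ε.
M -> Yj: Y nullable, giving Yj | j.
Drop Y -> ε.
Y -> MS: M nullable, giving MS | S.
Y -> iYj: Y nullable, giving iYj | ij.
Unchanged (no nullable symbols): S -> i; M -> Si; M -> j; Y -> j.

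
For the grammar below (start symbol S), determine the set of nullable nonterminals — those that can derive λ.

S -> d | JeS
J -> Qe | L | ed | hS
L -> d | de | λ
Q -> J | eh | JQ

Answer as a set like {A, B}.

{J, L, Q}

Directly nullable (have an ε-rule): {L}.
J is nullable via J -> L (every symbol on the right is already known nullable).
Q is nullable via Q -> J (every symbol on the right is already known nullable).
Not nullable: S — each has a terminal in every rule's right-hand side or depends on a non-nullable symbol.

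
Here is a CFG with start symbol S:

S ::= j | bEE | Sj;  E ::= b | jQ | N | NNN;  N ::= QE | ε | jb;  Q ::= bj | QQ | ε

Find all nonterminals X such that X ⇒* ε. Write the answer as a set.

{E, N, Q}

Directly nullable (have an ε-rule): {N, Q}.
E is nullable via E -> N (every symbol on the right is already known nullable).
Not nullable: S — each has a terminal in every rule's right-hand side or depends on a non-nullable symbol.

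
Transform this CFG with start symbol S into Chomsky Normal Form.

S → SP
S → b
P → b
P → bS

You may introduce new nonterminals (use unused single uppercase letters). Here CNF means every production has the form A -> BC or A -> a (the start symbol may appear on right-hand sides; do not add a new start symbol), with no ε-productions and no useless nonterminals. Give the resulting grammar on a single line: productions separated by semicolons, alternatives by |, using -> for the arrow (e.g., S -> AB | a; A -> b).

S -> b | SP; A -> b; P -> b | AS

No ε-productions.
No unit productions to eliminate.
TERM: introduce A -> b and substitute in every rule of length ≥2.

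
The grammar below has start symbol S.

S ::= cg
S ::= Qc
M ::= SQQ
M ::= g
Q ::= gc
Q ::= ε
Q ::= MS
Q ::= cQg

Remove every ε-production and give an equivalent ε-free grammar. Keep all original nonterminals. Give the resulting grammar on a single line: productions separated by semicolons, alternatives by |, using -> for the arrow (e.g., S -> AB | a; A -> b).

Nullable set: {Q}.
S -> Qc: Q nullable, giving Qc | c.
M -> SQQ: Q, Q nullable, giving S | SQ | SQQ.
Drop Q -> ε.
Q -> cQg: Q nullable, giving cQg | cg.
Unchanged (no nullable symbols): S -> cg; M -> g; Q -> MS; Q -> gc.

S -> c | Qc | cg; M -> S | g | SQ | SQQ; Q -> MS | cg | gc | cQg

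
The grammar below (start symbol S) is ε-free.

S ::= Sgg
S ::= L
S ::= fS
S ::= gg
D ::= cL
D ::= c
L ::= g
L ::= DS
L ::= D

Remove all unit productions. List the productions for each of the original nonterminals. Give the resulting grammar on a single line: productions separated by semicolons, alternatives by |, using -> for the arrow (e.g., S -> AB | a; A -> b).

Unit productions: L->D, S->L.
Unit pairs (A ⇒* B via units): (L,D), (S,D), (S,L).
S: inherits non-unit rules of {D, L, S} → DS | Sgg | c | cL | fS | g | gg.
D: inherits non-unit rules of {D} → c | cL.
L: inherits non-unit rules of {D, L} → DS | c | cL | g.

S -> c | g | DS | cL | fS | gg | Sgg; D -> c | cL; L -> c | g | DS | cL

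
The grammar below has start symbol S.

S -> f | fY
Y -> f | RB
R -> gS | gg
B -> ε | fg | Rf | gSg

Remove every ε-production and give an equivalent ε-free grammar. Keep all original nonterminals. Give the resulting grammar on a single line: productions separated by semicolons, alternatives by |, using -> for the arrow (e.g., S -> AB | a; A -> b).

S -> f | fY; B -> Rf | fg | gSg; R -> gS | gg; Y -> R | f | RB

Nullable set: {B}.
Drop B -> ε.
Y -> RB: B nullable, giving R | RB.
Unchanged (no nullable symbols): S -> f; S -> fY; B -> Rf; B -> fg; B -> gSg; R -> gS; R -> gg; Y -> f.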